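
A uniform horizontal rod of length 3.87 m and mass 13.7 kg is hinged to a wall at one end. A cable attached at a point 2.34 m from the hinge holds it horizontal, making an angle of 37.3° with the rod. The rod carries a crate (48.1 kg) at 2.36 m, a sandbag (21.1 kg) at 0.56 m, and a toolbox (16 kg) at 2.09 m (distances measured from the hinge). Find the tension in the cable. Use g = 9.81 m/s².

T ≈ 1280 N

About the hinge:
Beam weight: 13.7 × 9.81 = 134.4 N down at 1.935 m → arm 1.935 m, τ = 134.4 × 1.935 = 260.1 N·m clockwise.
Crate: 48.1 × 9.81 = 471.9 N down at 2.36 m → arm 2.36 m, τ = 471.9 × 2.36 = 1114 N·m clockwise.
Sandbag: 21.1 × 9.81 = 207 N down at 0.56 m → arm 0.56 m, τ = 207 × 0.56 = 115.9 N·m clockwise.
Toolbox: 16 × 9.81 = 157 N down at 2.09 m → arm 2.09 m, τ = 157 × 2.09 = 328.1 N·m clockwise.
Total clockwise load moment = 1818 N·m.
The cable tension T acts at 2.34 m; only its component perpendicular to the rod, T sinθ, produces torque. sin 37.3° = 0.606.
For rotational equilibrium, T × 2.34 × 0.606 = 1818, so T = 1818 / 1.418 = 1280 N.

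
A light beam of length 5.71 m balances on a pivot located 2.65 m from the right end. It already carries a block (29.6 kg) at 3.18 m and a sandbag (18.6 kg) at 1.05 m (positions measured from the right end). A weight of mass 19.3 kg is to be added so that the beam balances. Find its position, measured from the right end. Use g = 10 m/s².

Taking torques about the pivot (at 2.65 m from the right end):
Block: 29.6 × 10 = 296 N down at 3.18 m → arm 0.53 m, τ = 296 × 0.53 = 156.9 N·m counterclockwise.
Sandbag: 18.6 × 10 = 186 N down at 1.05 m → arm 1.6 m, τ = 186 × 1.6 = 297.6 N·m clockwise.
Net moment of existing loads = 140.7 N·m clockwise.
The weight weighs 19.3 × 10 = 193 N and must supply an equal counterclockwise moment, so its lever arm about the pivot is 140.7 / 193 = 0.729 m.
That puts it at 2.65 + 0.729 = 3.38 m from the right end.

x ≈ 3.38 m from the right end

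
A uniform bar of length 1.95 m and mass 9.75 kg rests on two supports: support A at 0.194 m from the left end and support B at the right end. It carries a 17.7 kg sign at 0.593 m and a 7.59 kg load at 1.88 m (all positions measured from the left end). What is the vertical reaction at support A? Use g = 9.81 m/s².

R_A ≈ 190 N

Choose support B as the axis so its reaction then has zero moment arm.
Beam weight: 9.75 × 9.81 = 95.65 N down at 0.975 m → arm 0.975 m, τ = 95.65 × 0.975 = 93.26 N·m counterclockwise.
Sign: 17.7 × 9.81 = 173.6 N down at 0.593 m → arm 1.357 m, τ = 173.6 × 1.357 = 235.6 N·m counterclockwise.
Load: 7.59 × 9.81 = 74.46 N down at 1.88 m → arm 0.07 m, τ = 74.46 × 0.07 = 5.212 N·m counterclockwise.
Net load moment about support B = 334.1 N·m counterclockwise.
Reaction R at support A is upward at 0.194 m, arm 1.756 m → moment R × 1.756 clockwise.
Στ = 0 ⇒ R × 1.756 = 334.1 ⇒ R = 190 N.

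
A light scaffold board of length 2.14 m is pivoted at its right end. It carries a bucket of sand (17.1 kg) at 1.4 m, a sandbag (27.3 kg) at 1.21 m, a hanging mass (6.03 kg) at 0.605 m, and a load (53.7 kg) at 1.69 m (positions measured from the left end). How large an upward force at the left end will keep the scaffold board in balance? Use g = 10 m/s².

F ≈ 334 N

Choose the right end as the axis so the unknown pivot reaction has zero arm there.
Bucket of sand: 17.1 × 10 = 171 N down at 1.4 m → arm 0.74 m, τ = 171 × 0.74 = 126.5 N·m counterclockwise.
Sandbag: 27.3 × 10 = 273 N down at 1.21 m → arm 0.93 m, τ = 273 × 0.93 = 253.9 N·m counterclockwise.
Hanging mass: 6.03 × 10 = 60.3 N down at 0.605 m → arm 1.535 m, τ = 60.3 × 1.535 = 92.56 N·m counterclockwise.
Load: 53.7 × 10 = 537 N down at 1.69 m → arm 0.45 m, τ = 537 × 0.45 = 241.7 N·m counterclockwise.
Net moment of the loads = 714.7 N·m counterclockwise.
The upward force F acts at the left end, arm 2.14 m, giving F × 2.14 clockwise.
Στ = 0 ⇒ F × 2.14 = 714.7 ⇒ F = 714.7 / 2.14 = 334 N.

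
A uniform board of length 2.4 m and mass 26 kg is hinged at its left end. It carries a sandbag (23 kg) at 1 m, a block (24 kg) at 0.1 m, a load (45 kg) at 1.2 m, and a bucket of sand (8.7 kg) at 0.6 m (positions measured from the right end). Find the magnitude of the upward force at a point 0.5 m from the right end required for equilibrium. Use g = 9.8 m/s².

About the left end:
Beam weight: 26 × 9.8 = 254.8 N down at 1.2 m → arm 1.2 m, τ = 254.8 × 1.2 = 305.8 N·m clockwise.
Sandbag: 23 × 9.8 = 225.4 N down at 1 m → arm 1.4 m, τ = 225.4 × 1.4 = 315.6 N·m clockwise.
Block: 24 × 9.8 = 235.2 N down at 0.1 m → arm 2.3 m, τ = 235.2 × 2.3 = 541 N·m clockwise.
Load: 45 × 9.8 = 441 N down at 1.2 m → arm 1.2 m, τ = 441 × 1.2 = 529.2 N·m clockwise.
Bucket of sand: 8.7 × 9.8 = 85.26 N down at 0.6 m → arm 1.8 m, τ = 85.26 × 1.8 = 153.5 N·m clockwise.
Net moment of the loads = 1845 N·m clockwise.
The upward force F acts at a point 0.5 m from the right end, arm 1.9 m, giving F × 1.9 counterclockwise.
Setting net torque to zero: F × 1.9 = 1845 → F = 1845 / 1.9 = 971 N.

F ≈ 971 N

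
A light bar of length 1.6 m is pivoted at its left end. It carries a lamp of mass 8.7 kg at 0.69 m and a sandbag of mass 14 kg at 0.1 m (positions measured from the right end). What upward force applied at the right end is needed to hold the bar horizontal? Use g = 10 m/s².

Choose the left end as the axis so the unknown pivot reaction has zero arm there.
Lamp: 8.7 × 10 = 87 N down at 0.69 m → arm 0.91 m, τ = 87 × 0.91 = 79.17 N·m clockwise.
Sandbag: 14 × 10 = 140 N down at 0.1 m → arm 1.5 m, τ = 140 × 1.5 = 210 N·m clockwise.
Net moment of the loads = 289.2 N·m clockwise.
The upward force F acts at the right end, arm 1.6 m, giving F × 1.6 counterclockwise.
Setting net torque to zero: F × 1.6 = 289.2 → F = 289.2 / 1.6 = 181 N.

F ≈ 181 N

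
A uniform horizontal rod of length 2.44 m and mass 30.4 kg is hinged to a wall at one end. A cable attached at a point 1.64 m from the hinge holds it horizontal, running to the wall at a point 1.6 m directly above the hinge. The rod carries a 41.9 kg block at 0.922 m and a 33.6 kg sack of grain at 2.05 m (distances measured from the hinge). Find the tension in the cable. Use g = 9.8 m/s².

T ≈ 1240 N

Take moments about the hinge.
Beam weight: 30.4 × 9.8 = 297.9 N down at 1.22 m → arm 1.22 m, τ = 297.9 × 1.22 = 363.4 N·m clockwise.
Block: 41.9 × 9.8 = 410.6 N down at 0.922 m → arm 0.922 m, τ = 410.6 × 0.922 = 378.6 N·m clockwise.
Sack of grain: 33.6 × 9.8 = 329.3 N down at 2.05 m → arm 2.05 m, τ = 329.3 × 2.05 = 675.1 N·m clockwise.
Total clockwise load moment = 1417 N·m.
The cable tension T acts at 1.64 m; only its component perpendicular to the rod, T sinθ, produces torque. sinθ = h/√(h²+d²) = 1.6/√(1.6²+1.64²) = 0.6983.
Balancing moments: T × 1.64 × 0.6983 = 1417, giving T = 1417 / 1.145 = 1240 N.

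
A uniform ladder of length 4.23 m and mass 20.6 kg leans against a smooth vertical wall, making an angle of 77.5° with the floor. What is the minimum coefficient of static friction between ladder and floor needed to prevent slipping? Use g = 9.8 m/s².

About the foot of the ladder:
Ladder weight 20.6×9.8 = 201.9 N acts at 2.115 m along the ladder; its horizontal arm is 2.115·cos77.5° = 0.4578 m → τ = 92.43 N·m clockwise.
Wall normal N acts horizontally at the top; its moment arm is the height L sinθ = 4.23·sin77.5° = 4.13 m, counterclockwise.
Balancing moments: N × 4.13 = 92.43, giving N = 22.38 N.
ΣFx = 0 ⇒ f = N_wall = 22.38 N. ΣFy = 0 ⇒ N_floor = 201.9 N.
μ_min = f / N_floor = 22.38 / 201.9 = 0.111.

μ_min ≈ 0.111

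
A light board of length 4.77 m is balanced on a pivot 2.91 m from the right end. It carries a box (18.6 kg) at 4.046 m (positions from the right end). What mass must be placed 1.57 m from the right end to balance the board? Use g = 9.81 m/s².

About the pivot (at 2.91 m from the right end):
Box: 18.6 × 9.81 = 182.5 N down at 4.046 m → arm 1.136 m, τ = 182.5 × 1.136 = 207.3 N·m counterclockwise.
Net moment of known loads = 207.3 N·m counterclockwise.
An unknown mass m at 1.57 m has arm 1.34 m; its moment is m·g·1.34 clockwise.
Στ = 0 ⇒ m × 9.81 × 1.34 = 207.3 ⇒ m = 207.3 / (9.81 × 1.34) = 15.8 kg.

m ≈ 15.8 kg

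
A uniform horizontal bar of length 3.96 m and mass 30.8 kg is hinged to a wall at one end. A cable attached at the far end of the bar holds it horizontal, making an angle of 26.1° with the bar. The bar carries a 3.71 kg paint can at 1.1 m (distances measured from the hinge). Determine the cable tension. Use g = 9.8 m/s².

T ≈ 366 N

Sum moments about the hinge (the unknown hinge reaction has zero arm there).
Beam weight: 30.8 × 9.8 = 301.8 N down at 1.98 m → arm 1.98 m, τ = 301.8 × 1.98 = 597.6 N·m clockwise.
Paint can: 3.71 × 9.8 = 36.36 N down at 1.1 m → arm 1.1 m, τ = 36.36 × 1.1 = 40 N·m clockwise.
Total clockwise load moment = 637.6 N·m.
The cable tension T acts at 3.96 m; only its component perpendicular to the bar, T sinθ, produces torque. sin 26.1° = 0.4399.
Balancing moments: T × 3.96 × 0.4399 = 637.6, giving T = 637.6 / 1.742 = 366 N.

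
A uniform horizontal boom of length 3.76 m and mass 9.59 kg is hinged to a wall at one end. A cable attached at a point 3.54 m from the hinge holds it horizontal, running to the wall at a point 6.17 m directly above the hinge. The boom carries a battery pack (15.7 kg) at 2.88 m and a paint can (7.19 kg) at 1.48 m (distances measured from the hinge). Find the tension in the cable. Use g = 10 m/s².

T ≈ 241 N

Take moments about the hinge.
Beam weight: 9.59 × 10 = 95.9 N down at 1.88 m → arm 1.88 m, τ = 95.9 × 1.88 = 180.3 N·m clockwise.
Battery pack: 15.7 × 10 = 157 N down at 2.88 m → arm 2.88 m, τ = 157 × 2.88 = 452.2 N·m clockwise.
Paint can: 7.19 × 10 = 71.9 N down at 1.48 m → arm 1.48 m, τ = 71.9 × 1.48 = 106.4 N·m clockwise.
Total clockwise load moment = 738.9 N·m.
The cable tension T acts at 3.54 m; only its component perpendicular to the boom, T sinθ, produces torque. sinθ = h/√(h²+d²) = 6.17/√(6.17²+3.54²) = 0.8674.
For rotational equilibrium, T × 3.54 × 0.8674 = 738.9, so T = 738.9 / 3.071 = 241 N.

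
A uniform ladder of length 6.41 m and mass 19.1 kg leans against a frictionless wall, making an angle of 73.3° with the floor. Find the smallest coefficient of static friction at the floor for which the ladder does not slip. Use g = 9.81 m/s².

μ_min ≈ 0.15

Taking torques about the foot of the ladder:
Ladder weight 19.1×9.81 = 187.4 N acts at 3.205 m along the ladder; its horizontal arm is 3.205·cos73.3° = 0.921 m → τ = 172.6 N·m clockwise.
Wall normal N acts horizontally at the top; its moment arm is the height L sinθ = 6.41·sin73.3° = 6.14 m, counterclockwise.
Setting net torque to zero: N × 6.14 = 172.6 → N = 28.11 N.
ΣFx = 0 ⇒ f = N_wall = 28.11 N. ΣFy = 0 ⇒ N_floor = 187.4 N.
μ_min = f / N_floor = 28.11 / 187.4 = 0.15.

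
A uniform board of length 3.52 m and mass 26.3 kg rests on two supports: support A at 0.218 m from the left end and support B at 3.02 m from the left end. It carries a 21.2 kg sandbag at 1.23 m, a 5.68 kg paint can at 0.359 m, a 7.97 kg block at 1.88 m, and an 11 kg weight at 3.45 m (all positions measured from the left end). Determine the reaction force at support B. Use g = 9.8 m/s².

R_B ≈ 390 N

Choose support A as the axis so its reaction then has zero moment arm.
Beam weight: 26.3 × 9.8 = 257.7 N down at 1.76 m → arm 1.542 m, τ = 257.7 × 1.542 = 397.4 N·m clockwise.
Sandbag: 21.2 × 9.8 = 207.8 N down at 1.23 m → arm 1.012 m, τ = 207.8 × 1.012 = 210.3 N·m clockwise.
Paint can: 5.68 × 9.8 = 55.66 N down at 0.359 m → arm 0.141 m, τ = 55.66 × 0.141 = 7.848 N·m clockwise.
Block: 7.97 × 9.8 = 78.11 N down at 1.88 m → arm 1.662 m, τ = 78.11 × 1.662 = 129.8 N·m clockwise.
Weight: 11 × 9.8 = 107.8 N down at 3.45 m → arm 3.232 m, τ = 107.8 × 3.232 = 348.4 N·m clockwise.
Net load moment about support A = 1094 N·m clockwise.
Reaction R at support B is upward at 3.02 m, arm 2.802 m → moment R × 2.802 counterclockwise.
Balancing moments: R × 2.802 = 1094, giving R = 390 N.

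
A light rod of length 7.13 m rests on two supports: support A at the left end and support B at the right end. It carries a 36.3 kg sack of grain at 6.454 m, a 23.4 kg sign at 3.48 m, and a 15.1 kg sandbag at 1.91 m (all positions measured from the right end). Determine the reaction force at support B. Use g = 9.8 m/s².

Taking torques about support A:
Sack of grain: 36.3 × 9.8 = 355.7 N down at 6.454 m → arm 0.676 m, τ = 355.7 × 0.676 = 240.5 N·m clockwise.
Sign: 23.4 × 9.8 = 229.3 N down at 3.48 m → arm 3.65 m, τ = 229.3 × 3.65 = 836.9 N·m clockwise.
Sandbag: 15.1 × 9.8 = 148 N down at 1.91 m → arm 5.22 m, τ = 148 × 5.22 = 772.6 N·m clockwise.
Net load moment about support A = 1850 N·m clockwise.
Reaction R at support B is upward at 0 m, arm 7.13 m → moment R × 7.13 counterclockwise.
Balancing moments: R × 7.13 = 1850, giving R = 259 N.

R_B ≈ 259 N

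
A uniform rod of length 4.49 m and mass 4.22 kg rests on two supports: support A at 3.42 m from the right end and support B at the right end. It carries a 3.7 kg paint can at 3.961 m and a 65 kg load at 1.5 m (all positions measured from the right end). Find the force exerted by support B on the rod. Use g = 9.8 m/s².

R_B ≈ 366 N

About support A:
Beam weight: 4.22 × 9.8 = 41.36 N down at 2.245 m → arm 1.175 m, τ = 41.36 × 1.175 = 48.6 N·m clockwise.
Paint can: 3.7 × 9.8 = 36.26 N down at 3.961 m → arm 0.541 m, τ = 36.26 × 0.541 = 19.62 N·m counterclockwise.
Load: 65 × 9.8 = 637 N down at 1.5 m → arm 1.92 m, τ = 637 × 1.92 = 1223 N·m clockwise.
Net load moment about support A = 1252 N·m clockwise.
Reaction R at support B is upward at 0 m, arm 3.42 m → moment R × 3.42 counterclockwise.
Balancing moments: R × 3.42 = 1252, giving R = 366 N.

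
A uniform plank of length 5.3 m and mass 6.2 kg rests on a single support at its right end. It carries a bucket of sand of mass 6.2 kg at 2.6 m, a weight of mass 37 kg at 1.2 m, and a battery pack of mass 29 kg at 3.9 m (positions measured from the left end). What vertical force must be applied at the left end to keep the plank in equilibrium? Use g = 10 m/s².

About the right end:
Beam weight: 6.2 × 10 = 62 N down at 2.65 m → arm 2.65 m, τ = 62 × 2.65 = 164.3 N·m counterclockwise.
Bucket of sand: 6.2 × 10 = 62 N down at 2.6 m → arm 2.7 m, τ = 62 × 2.7 = 167.4 N·m counterclockwise.
Weight: 37 × 10 = 370 N down at 1.2 m → arm 4.1 m, τ = 370 × 4.1 = 1517 N·m counterclockwise.
Battery pack: 29 × 10 = 290 N down at 3.9 m → arm 1.4 m, τ = 290 × 1.4 = 406 N·m counterclockwise.
Net moment of the loads = 2255 N·m counterclockwise.
The upward force F acts at the left end, arm 5.3 m, giving F × 5.3 clockwise.
Setting net torque to zero: F × 5.3 = 2255 → F = 2255 / 5.3 = 425 N.

F ≈ 425 N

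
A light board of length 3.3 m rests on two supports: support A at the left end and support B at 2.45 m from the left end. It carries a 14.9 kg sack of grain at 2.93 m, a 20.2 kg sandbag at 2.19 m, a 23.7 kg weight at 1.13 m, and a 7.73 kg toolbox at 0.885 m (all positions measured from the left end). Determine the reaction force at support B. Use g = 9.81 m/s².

R_B ≈ 487 N

Choose support A as the axis so its reaction then has zero moment arm.
Sack of grain: 14.9 × 9.81 = 146.2 N down at 2.93 m → arm 2.93 m, τ = 146.2 × 2.93 = 428.4 N·m clockwise.
Sandbag: 20.2 × 9.81 = 198.2 N down at 2.19 m → arm 2.19 m, τ = 198.2 × 2.19 = 434.1 N·m clockwise.
Weight: 23.7 × 9.81 = 232.5 N down at 1.13 m → arm 1.13 m, τ = 232.5 × 1.13 = 262.7 N·m clockwise.
Toolbox: 7.73 × 9.81 = 75.83 N down at 0.885 m → arm 0.885 m, τ = 75.83 × 0.885 = 67.11 N·m clockwise.
Net load moment about support A = 1192 N·m clockwise.
Reaction R at support B is upward at 2.45 m, arm 2.45 m → moment R × 2.45 counterclockwise.
Στ = 0 ⇒ R × 2.45 = 1192 ⇒ R = 487 N.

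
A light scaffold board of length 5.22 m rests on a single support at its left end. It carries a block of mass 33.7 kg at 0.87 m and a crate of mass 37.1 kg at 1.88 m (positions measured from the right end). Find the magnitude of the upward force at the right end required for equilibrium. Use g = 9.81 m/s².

F ≈ 508 N

Take moments about the left end.
Block: 33.7 × 9.81 = 330.6 N down at 0.87 m → arm 4.35 m, τ = 330.6 × 4.35 = 1438 N·m clockwise.
Crate: 37.1 × 9.81 = 364 N down at 1.88 m → arm 3.34 m, τ = 364 × 3.34 = 1216 N·m clockwise.
Net moment of the loads = 2654 N·m clockwise.
The upward force F acts at the right end, arm 5.22 m, giving F × 5.22 counterclockwise.
Setting net torque to zero: F × 5.22 = 2654 → F = 2654 / 5.22 = 508 N.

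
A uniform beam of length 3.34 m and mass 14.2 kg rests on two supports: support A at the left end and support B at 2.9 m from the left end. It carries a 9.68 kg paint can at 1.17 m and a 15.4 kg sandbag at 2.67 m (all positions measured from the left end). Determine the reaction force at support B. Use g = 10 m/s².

R_B ≈ 263 N

Sum moments about support A (its reaction then has zero moment arm).
Beam weight: 14.2 × 10 = 142 N down at 1.67 m → arm 1.67 m, τ = 142 × 1.67 = 237.1 N·m clockwise.
Paint can: 9.68 × 10 = 96.8 N down at 1.17 m → arm 1.17 m, τ = 96.8 × 1.17 = 113.3 N·m clockwise.
Sandbag: 15.4 × 10 = 154 N down at 2.67 m → arm 2.67 m, τ = 154 × 2.67 = 411.2 N·m clockwise.
Net load moment about support A = 761.6 N·m clockwise.
Reaction R at support B is upward at 2.9 m, arm 2.9 m → moment R × 2.9 counterclockwise.
Balancing moments: R × 2.9 = 761.6, giving R = 263 N.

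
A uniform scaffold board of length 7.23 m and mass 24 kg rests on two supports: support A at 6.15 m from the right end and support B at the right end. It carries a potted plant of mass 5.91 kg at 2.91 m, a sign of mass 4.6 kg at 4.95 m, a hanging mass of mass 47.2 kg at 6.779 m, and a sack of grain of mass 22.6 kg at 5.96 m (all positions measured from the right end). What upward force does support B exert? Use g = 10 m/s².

Take moments about support A.
Beam weight: 24 × 10 = 240 N down at 3.615 m → arm 2.535 m, τ = 240 × 2.535 = 608.4 N·m clockwise.
Potted plant: 5.91 × 10 = 59.1 N down at 2.91 m → arm 3.24 m, τ = 59.1 × 3.24 = 191.5 N·m clockwise.
Sign: 4.6 × 10 = 46 N down at 4.95 m → arm 1.2 m, τ = 46 × 1.2 = 55.2 N·m clockwise.
Hanging mass: 47.2 × 10 = 472 N down at 6.779 m → arm 0.629 m, τ = 472 × 0.629 = 296.9 N·m counterclockwise.
Sack of grain: 22.6 × 10 = 226 N down at 5.96 m → arm 0.19 m, τ = 226 × 0.19 = 42.94 N·m clockwise.
Net load moment about support A = 601.1 N·m clockwise.
Reaction R at support B is upward at 0 m, arm 6.15 m → moment R × 6.15 counterclockwise.
Setting net torque to zero: R × 6.15 = 601.1 → R = 97.7 N.

R_B ≈ 97.7 N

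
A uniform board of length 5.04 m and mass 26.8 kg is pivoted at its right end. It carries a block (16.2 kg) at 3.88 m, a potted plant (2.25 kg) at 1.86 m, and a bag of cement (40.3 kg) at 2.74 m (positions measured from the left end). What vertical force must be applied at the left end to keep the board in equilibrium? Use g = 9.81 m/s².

Sum moments about the right end (the unknown pivot reaction has zero arm there).
Beam weight: 26.8 × 9.81 = 262.9 N down at 2.52 m → arm 2.52 m, τ = 262.9 × 2.52 = 662.5 N·m counterclockwise.
Block: 16.2 × 9.81 = 158.9 N down at 3.88 m → arm 1.16 m, τ = 158.9 × 1.16 = 184.3 N·m counterclockwise.
Potted plant: 2.25 × 9.81 = 22.07 N down at 1.86 m → arm 3.18 m, τ = 22.07 × 3.18 = 70.18 N·m counterclockwise.
Bag of cement: 40.3 × 9.81 = 395.3 N down at 2.74 m → arm 2.3 m, τ = 395.3 × 2.3 = 909.2 N·m counterclockwise.
Net moment of the loads = 1826 N·m counterclockwise.
The upward force F acts at the left end, arm 5.04 m, giving F × 5.04 clockwise.
Setting net torque to zero: F × 5.04 = 1826 → F = 1826 / 5.04 = 362 N.

F ≈ 362 N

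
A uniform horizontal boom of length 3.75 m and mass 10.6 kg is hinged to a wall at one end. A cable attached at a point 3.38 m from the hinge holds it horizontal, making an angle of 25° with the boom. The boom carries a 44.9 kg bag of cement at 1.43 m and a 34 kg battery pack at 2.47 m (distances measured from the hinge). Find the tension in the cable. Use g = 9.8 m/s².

Sum moments about the hinge (the unknown hinge reaction has zero arm there).
Beam weight: 10.6 × 9.8 = 103.9 N down at 1.875 m → arm 1.875 m, τ = 103.9 × 1.875 = 194.8 N·m clockwise.
Bag of cement: 44.9 × 9.8 = 440 N down at 1.43 m → arm 1.43 m, τ = 440 × 1.43 = 629.2 N·m clockwise.
Battery pack: 34 × 9.8 = 333.2 N down at 2.47 m → arm 2.47 m, τ = 333.2 × 2.47 = 823 N·m clockwise.
Total clockwise load moment = 1647 N·m.
The cable tension T acts at 3.38 m; only its component perpendicular to the boom, T sinθ, produces torque. sin 25° = 0.4226.
Balancing moments: T × 3.38 × 0.4226 = 1647, giving T = 1647 / 1.428 = 1150 N.

T ≈ 1150 N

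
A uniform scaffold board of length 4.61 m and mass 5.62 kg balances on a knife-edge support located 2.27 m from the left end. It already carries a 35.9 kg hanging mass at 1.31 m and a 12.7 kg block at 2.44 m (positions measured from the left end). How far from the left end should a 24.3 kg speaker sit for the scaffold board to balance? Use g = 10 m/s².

x ≈ 3.59 m from the left end

About the knife-edge support (at 2.27 m from the left end):
Beam weight: 5.62 × 10 = 56.2 N down at 2.305 m → arm 0.035 m, τ = 56.2 × 0.035 = 1.967 N·m clockwise.
Hanging mass: 35.9 × 10 = 359 N down at 1.31 m → arm 0.96 m, τ = 359 × 0.96 = 344.6 N·m counterclockwise.
Block: 12.7 × 10 = 127 N down at 2.44 m → arm 0.17 m, τ = 127 × 0.17 = 21.59 N·m clockwise.
Net moment of existing loads = 321 N·m counterclockwise.
The speaker weighs 24.3 × 10 = 243 N and must supply an equal clockwise moment, so its lever arm about the knife-edge support is 321 / 243 = 1.32 m.
That puts it at 2.27 + 1.32 = 3.59 m from the left end.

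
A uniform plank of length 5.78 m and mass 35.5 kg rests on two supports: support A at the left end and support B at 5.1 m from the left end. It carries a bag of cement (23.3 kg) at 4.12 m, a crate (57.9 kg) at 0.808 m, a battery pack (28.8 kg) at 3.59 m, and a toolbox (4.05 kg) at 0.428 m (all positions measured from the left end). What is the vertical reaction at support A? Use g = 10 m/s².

R_A ≈ 808 N

Choose support B as the axis so its reaction then has zero moment arm.
Beam weight: 35.5 × 10 = 355 N down at 2.89 m → arm 2.21 m, τ = 355 × 2.21 = 784.5 N·m counterclockwise.
Bag of cement: 23.3 × 10 = 233 N down at 4.12 m → arm 0.98 m, τ = 233 × 0.98 = 228.3 N·m counterclockwise.
Crate: 57.9 × 10 = 579 N down at 0.808 m → arm 4.292 m, τ = 579 × 4.292 = 2485 N·m counterclockwise.
Battery pack: 28.8 × 10 = 288 N down at 3.59 m → arm 1.51 m, τ = 288 × 1.51 = 434.9 N·m counterclockwise.
Toolbox: 4.05 × 10 = 40.5 N down at 0.428 m → arm 4.672 m, τ = 40.5 × 4.672 = 189.2 N·m counterclockwise.
Net load moment about support B = 4122 N·m counterclockwise.
Reaction R at support A is upward at 0 m, arm 5.1 m → moment R × 5.1 clockwise.
Setting net torque to zero: R × 5.1 = 4122 → R = 808 N.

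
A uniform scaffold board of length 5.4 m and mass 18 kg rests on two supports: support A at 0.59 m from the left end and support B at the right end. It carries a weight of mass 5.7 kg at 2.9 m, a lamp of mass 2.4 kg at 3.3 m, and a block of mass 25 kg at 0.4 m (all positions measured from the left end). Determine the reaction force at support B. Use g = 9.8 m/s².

Take moments about support A.
Beam weight: 18 × 9.8 = 176.4 N down at 2.7 m → arm 2.11 m, τ = 176.4 × 2.11 = 372.2 N·m clockwise.
Weight: 5.7 × 9.8 = 55.86 N down at 2.9 m → arm 2.31 m, τ = 55.86 × 2.31 = 129 N·m clockwise.
Lamp: 2.4 × 9.8 = 23.52 N down at 3.3 m → arm 2.71 m, τ = 23.52 × 2.71 = 63.74 N·m clockwise.
Block: 25 × 9.8 = 245 N down at 0.4 m → arm 0.19 m, τ = 245 × 0.19 = 46.55 N·m counterclockwise.
Net load moment about support A = 518.4 N·m clockwise.
Reaction R at support B is upward at 5.4 m, arm 4.81 m → moment R × 4.81 counterclockwise.
For rotational equilibrium, R × 4.81 = 518.4, so R = 108 N.

R_B ≈ 108 N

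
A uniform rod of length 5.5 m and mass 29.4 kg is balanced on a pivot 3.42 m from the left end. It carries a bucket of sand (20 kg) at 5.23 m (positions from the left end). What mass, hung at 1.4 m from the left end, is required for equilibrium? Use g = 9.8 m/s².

Take moments about the pivot (at 3.42 m from the left end).
Beam weight: 29.4 × 9.8 = 288.1 N down at 2.75 m → arm 0.67 m, τ = 288.1 × 0.67 = 193 N·m counterclockwise.
Bucket of sand: 20 × 9.8 = 196 N down at 5.23 m → arm 1.81 m, τ = 196 × 1.81 = 354.8 N·m clockwise.
Net moment of known loads = 161.8 N·m clockwise.
An unknown mass m at 1.4 m has arm 2.02 m; its moment is m·g·2.02 counterclockwise.
Στ = 0 ⇒ m × 9.8 × 2.02 = 161.8 ⇒ m = 161.8 / (9.8 × 2.02) = 8.17 kg.

m ≈ 8.17 kg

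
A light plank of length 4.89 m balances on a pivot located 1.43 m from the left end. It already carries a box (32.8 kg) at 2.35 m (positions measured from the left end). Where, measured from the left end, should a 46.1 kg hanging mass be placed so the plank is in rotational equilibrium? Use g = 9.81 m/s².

x ≈ 0.775 m from the left end

Sum moments about the pivot (at 1.43 m from the left end) (the support reaction has zero arm there).
Box: 32.8 × 9.81 = 321.8 N down at 2.35 m → arm 0.92 m, τ = 321.8 × 0.92 = 296.1 N·m clockwise.
Net moment of existing loads = 296.1 N·m clockwise.
The hanging mass weighs 46.1 × 9.81 = 452.2 N and must supply an equal counterclockwise moment, so its lever arm about the pivot is 296.1 / 452.2 = 0.655 m.
That puts it at 1.43 − 0.655 = 0.775 m from the left end.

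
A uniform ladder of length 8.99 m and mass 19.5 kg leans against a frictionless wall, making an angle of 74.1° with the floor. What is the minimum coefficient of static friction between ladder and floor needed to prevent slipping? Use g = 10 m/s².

μ_min ≈ 0.142

About the foot of the ladder:
Ladder weight 19.5×10 = 195 N acts at 4.495 m along the ladder; its horizontal arm is 4.495·cos74.1° = 1.231 m → τ = 240 N·m clockwise.
Wall normal N acts horizontally at the top; its moment arm is the height L sinθ = 8.99·sin74.1° = 8.646 m, counterclockwise.
Στ = 0 ⇒ N × 8.646 = 240 ⇒ N = 27.76 N.
ΣFx = 0 ⇒ f = N_wall = 27.76 N. ΣFy = 0 ⇒ N_floor = 195 N.
μ_min = f / N_floor = 27.76 / 195 = 0.142.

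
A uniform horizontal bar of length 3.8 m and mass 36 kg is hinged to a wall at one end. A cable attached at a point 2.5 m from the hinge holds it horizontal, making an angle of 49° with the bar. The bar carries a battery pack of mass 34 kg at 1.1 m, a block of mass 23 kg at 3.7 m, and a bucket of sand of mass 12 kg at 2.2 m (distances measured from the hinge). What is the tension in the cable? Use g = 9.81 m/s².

T ≈ 1130 N

Taking torques about the hinge:
Beam weight: 36 × 9.81 = 353.2 N down at 1.9 m → arm 1.9 m, τ = 353.2 × 1.9 = 671.1 N·m clockwise.
Battery pack: 34 × 9.81 = 333.5 N down at 1.1 m → arm 1.1 m, τ = 333.5 × 1.1 = 366.9 N·m clockwise.
Block: 23 × 9.81 = 225.6 N down at 3.7 m → arm 3.7 m, τ = 225.6 × 3.7 = 834.7 N·m clockwise.
Bucket of sand: 12 × 9.81 = 117.7 N down at 2.2 m → arm 2.2 m, τ = 117.7 × 2.2 = 258.9 N·m clockwise.
Total clockwise load moment = 2132 N·m.
The cable tension T acts at 2.5 m; only its component perpendicular to the bar, T sinθ, produces torque. sin 49° = 0.7547.
Setting net torque to zero: T × 2.5 × 0.7547 = 2132 → T = 2132 / 1.887 = 1130 N.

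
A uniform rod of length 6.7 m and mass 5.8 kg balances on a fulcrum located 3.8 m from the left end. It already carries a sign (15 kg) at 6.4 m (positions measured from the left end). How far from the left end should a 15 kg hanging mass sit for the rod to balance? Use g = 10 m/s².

x ≈ 1.37 m from the left end

Taking torques about the fulcrum (at 3.8 m from the left end):
Beam weight: 5.8 × 10 = 58 N down at 3.35 m → arm 0.45 m, τ = 58 × 0.45 = 26.1 N·m counterclockwise.
Sign: 15 × 10 = 150 N down at 6.4 m → arm 2.6 m, τ = 150 × 2.6 = 390 N·m clockwise.
Net moment of existing loads = 363.9 N·m clockwise.
The hanging mass weighs 15 × 10 = 150 N and must supply an equal counterclockwise moment, so its lever arm about the fulcrum is 363.9 / 150 = 2.43 m.
That puts it at 3.8 − 2.43 = 1.37 m from the left end.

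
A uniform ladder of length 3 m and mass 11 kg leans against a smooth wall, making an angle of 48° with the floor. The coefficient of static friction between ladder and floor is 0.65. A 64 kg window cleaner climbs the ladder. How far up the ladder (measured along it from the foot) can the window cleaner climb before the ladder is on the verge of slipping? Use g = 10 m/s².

d ≈ 2.28 m

Take moments about the foot of the ladder.
Ladder weight 11×10 = 110 N acts at 1.5 m along the ladder; its horizontal arm is 1.5·cos48° = 1.004 m → τ = 110.4 N·m clockwise.
Window cleaner weight 64×10 = 640 N at distance d → arm d·cos48° → τ = 640·d·0.6691 clockwise.
Wall normal N at the top has arm L sinθ = 2.229 m counterclockwise, so Στ = 0 gives N·2.229 = 110.4 + 428.2·d.
ΣFy = 0 ⇒ N_floor = 750 N, so the maximum friction is μ_s·N_floor = 0.65×750 = 487.5 N. ΣFx = 0 ⇒ N_wall = f, so at the slipping point N = 487.5 N.
Substituting: 487.5×2.229 = 110.4 + 428.2·d ⇒ d = (1087 − 110.4) / 428.2 = 2.28 m.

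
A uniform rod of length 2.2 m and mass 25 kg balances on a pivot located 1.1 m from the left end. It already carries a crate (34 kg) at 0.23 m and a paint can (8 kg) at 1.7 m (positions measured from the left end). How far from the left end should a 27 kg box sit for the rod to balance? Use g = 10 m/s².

x ≈ 2.02 m from the left end

Sum moments about the pivot (at 1.1 m from the left end) (the support reaction has zero arm there).
Beam weight: acts at the pivot, moment arm 0 → no torque.
Crate: 34 × 10 = 340 N down at 0.23 m → arm 0.87 m, τ = 340 × 0.87 = 295.8 N·m counterclockwise.
Paint can: 8 × 10 = 80 N down at 1.7 m → arm 0.6 m, τ = 80 × 0.6 = 48 N·m clockwise.
Net moment of existing loads = 247.8 N·m counterclockwise.
The box weighs 27 × 10 = 270 N and must supply an equal clockwise moment, so its lever arm about the pivot is 247.8 / 270 = 0.918 m.
That puts it at 1.1 + 0.918 = 2.02 m from the left end.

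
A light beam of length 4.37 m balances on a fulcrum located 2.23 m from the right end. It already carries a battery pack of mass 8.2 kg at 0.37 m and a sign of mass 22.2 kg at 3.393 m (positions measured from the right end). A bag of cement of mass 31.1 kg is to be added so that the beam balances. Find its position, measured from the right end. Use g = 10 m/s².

Taking torques about the fulcrum (at 2.23 m from the right end):
Battery pack: 8.2 × 10 = 82 N down at 0.37 m → arm 1.86 m, τ = 82 × 1.86 = 152.5 N·m clockwise.
Sign: 22.2 × 10 = 222 N down at 3.393 m → arm 1.163 m, τ = 222 × 1.163 = 258.2 N·m counterclockwise.
Net moment of existing loads = 105.7 N·m counterclockwise.
The bag of cement weighs 31.1 × 10 = 311 N and must supply an equal clockwise moment, so its lever arm about the fulcrum is 105.7 / 311 = 0.34 m.
That puts it at 2.23 − 0.34 = 1.89 m from the right end.

x ≈ 1.89 m from the right end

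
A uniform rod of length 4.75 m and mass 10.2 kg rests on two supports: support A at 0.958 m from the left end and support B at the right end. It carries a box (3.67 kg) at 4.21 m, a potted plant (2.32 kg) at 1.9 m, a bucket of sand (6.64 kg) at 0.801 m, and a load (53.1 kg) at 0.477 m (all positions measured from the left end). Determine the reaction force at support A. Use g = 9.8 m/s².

Taking torques about support B:
Beam weight: 10.2 × 9.8 = 99.96 N down at 2.375 m → arm 2.375 m, τ = 99.96 × 2.375 = 237.4 N·m counterclockwise.
Box: 3.67 × 9.8 = 35.97 N down at 4.21 m → arm 0.54 m, τ = 35.97 × 0.54 = 19.42 N·m counterclockwise.
Potted plant: 2.32 × 9.8 = 22.74 N down at 1.9 m → arm 2.85 m, τ = 22.74 × 2.85 = 64.81 N·m counterclockwise.
Bucket of sand: 6.64 × 9.8 = 65.07 N down at 0.801 m → arm 3.949 m, τ = 65.07 × 3.949 = 257 N·m counterclockwise.
Load: 53.1 × 9.8 = 520.4 N down at 0.477 m → arm 4.273 m, τ = 520.4 × 4.273 = 2224 N·m counterclockwise.
Net load moment about support B = 2803 N·m counterclockwise.
Reaction R at support A is upward at 0.958 m, arm 3.792 m → moment R × 3.792 clockwise.
For rotational equilibrium, R × 3.792 = 2803, so R = 739 N.

R_A ≈ 739 N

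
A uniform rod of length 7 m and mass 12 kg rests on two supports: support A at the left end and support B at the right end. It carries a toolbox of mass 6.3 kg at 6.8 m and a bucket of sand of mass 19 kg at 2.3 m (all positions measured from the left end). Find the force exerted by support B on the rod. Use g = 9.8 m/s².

R_B ≈ 180 N

Choose support A as the axis so its reaction then has zero moment arm.
Beam weight: 12 × 9.8 = 117.6 N down at 3.5 m → arm 3.5 m, τ = 117.6 × 3.5 = 411.6 N·m clockwise.
Toolbox: 6.3 × 9.8 = 61.74 N down at 6.8 m → arm 6.8 m, τ = 61.74 × 6.8 = 419.8 N·m clockwise.
Bucket of sand: 19 × 9.8 = 186.2 N down at 2.3 m → arm 2.3 m, τ = 186.2 × 2.3 = 428.3 N·m clockwise.
Net load moment about support A = 1260 N·m clockwise.
Reaction R at support B is upward at 7 m, arm 7 m → moment R × 7 counterclockwise.
Στ = 0 ⇒ R × 7 = 1260 ⇒ R = 180 N.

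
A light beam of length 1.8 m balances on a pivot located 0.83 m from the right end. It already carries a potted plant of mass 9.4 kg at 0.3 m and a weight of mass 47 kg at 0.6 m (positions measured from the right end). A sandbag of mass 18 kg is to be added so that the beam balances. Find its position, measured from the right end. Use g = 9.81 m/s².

x ≈ 1.71 m from the right end

About the pivot (at 0.83 m from the right end):
Potted plant: 9.4 × 9.81 = 92.21 N down at 0.3 m → arm 0.53 m, τ = 92.21 × 0.53 = 48.87 N·m clockwise.
Weight: 47 × 9.81 = 461.1 N down at 0.6 m → arm 0.23 m, τ = 461.1 × 0.23 = 106.1 N·m clockwise.
Net moment of existing loads = 155 N·m clockwise.
The sandbag weighs 18 × 9.81 = 176.6 N and must supply an equal counterclockwise moment, so its lever arm about the pivot is 155 / 176.6 = 0.878 m.
That puts it at 0.83 + 0.878 = 1.71 m from the right end.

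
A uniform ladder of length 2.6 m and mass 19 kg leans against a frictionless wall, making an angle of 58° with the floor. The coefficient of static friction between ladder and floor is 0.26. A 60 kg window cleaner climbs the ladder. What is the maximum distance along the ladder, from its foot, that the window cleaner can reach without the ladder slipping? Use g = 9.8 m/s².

d ≈ 1.01 m

Choose the foot of the ladder as the axis so the floor normal and friction both act there and drop out.
Ladder weight 19×9.8 = 186.2 N acts at 1.3 m along the ladder; its horizontal arm is 1.3·cos58° = 0.6889 m → τ = 128.3 N·m clockwise.
Window cleaner weight 60×9.8 = 588 N at distance d → arm d·cos58° → τ = 588·d·0.5299 clockwise.
Wall normal N at the top has arm L sinθ = 2.205 m counterclockwise, so Στ = 0 gives N·2.205 = 128.3 + 311.6·d.
ΣFy = 0 ⇒ N_floor = 774.2 N, so the maximum friction is μ_s·N_floor = 0.26×774.2 = 201.3 N. ΣFx = 0 ⇒ N_wall = f, so at the slipping point N = 201.3 N.
Substituting: 201.3×2.205 = 128.3 + 311.6·d ⇒ d = (443.9 − 128.3) / 311.6 = 1.01 m.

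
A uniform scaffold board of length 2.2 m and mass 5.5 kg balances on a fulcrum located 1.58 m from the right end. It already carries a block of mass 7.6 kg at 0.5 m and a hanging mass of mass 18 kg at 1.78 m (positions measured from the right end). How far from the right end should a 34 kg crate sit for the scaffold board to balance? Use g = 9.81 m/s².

x ≈ 1.79 m from the right end

About the fulcrum (at 1.58 m from the right end):
Beam weight: 5.5 × 9.81 = 53.96 N down at 1.1 m → arm 0.48 m, τ = 53.96 × 0.48 = 25.9 N·m clockwise.
Block: 7.6 × 9.81 = 74.56 N down at 0.5 m → arm 1.08 m, τ = 74.56 × 1.08 = 80.52 N·m clockwise.
Hanging mass: 18 × 9.81 = 176.6 N down at 1.78 m → arm 0.2 m, τ = 176.6 × 0.2 = 35.32 N·m counterclockwise.
Net moment of existing loads = 71.1 N·m clockwise.
The crate weighs 34 × 9.81 = 333.5 N and must supply an equal counterclockwise moment, so its lever arm about the fulcrum is 71.1 / 333.5 = 0.213 m.
That puts it at 1.58 + 0.213 = 1.79 m from the right end.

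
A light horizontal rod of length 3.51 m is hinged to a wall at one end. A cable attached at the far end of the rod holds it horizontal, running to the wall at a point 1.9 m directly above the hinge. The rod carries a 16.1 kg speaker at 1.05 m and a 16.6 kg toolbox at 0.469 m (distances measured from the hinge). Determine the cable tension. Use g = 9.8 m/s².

T ≈ 145 N

Sum moments about the hinge (the unknown hinge reaction has zero arm there).
Speaker: 16.1 × 9.8 = 157.8 N down at 1.05 m → arm 1.05 m, τ = 157.8 × 1.05 = 165.7 N·m clockwise.
Toolbox: 16.6 × 9.8 = 162.7 N down at 0.469 m → arm 0.469 m, τ = 162.7 × 0.469 = 76.31 N·m clockwise.
Total clockwise load moment = 242 N·m.
The cable tension T acts at 3.51 m; only its component perpendicular to the rod, T sinθ, produces torque. sinθ = h/√(h²+d²) = 1.9/√(1.9²+3.51²) = 0.476.
Setting net torque to zero: T × 3.51 × 0.476 = 242 → T = 242 / 1.671 = 145 N.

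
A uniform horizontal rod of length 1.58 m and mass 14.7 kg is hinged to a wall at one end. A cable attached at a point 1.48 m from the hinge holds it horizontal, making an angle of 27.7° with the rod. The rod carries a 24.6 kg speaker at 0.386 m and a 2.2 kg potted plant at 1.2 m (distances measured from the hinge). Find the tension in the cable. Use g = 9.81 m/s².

Take moments about the hinge.
Beam weight: 14.7 × 9.81 = 144.2 N down at 0.79 m → arm 0.79 m, τ = 144.2 × 0.79 = 113.9 N·m clockwise.
Speaker: 24.6 × 9.81 = 241.3 N down at 0.386 m → arm 0.386 m, τ = 241.3 × 0.386 = 93.14 N·m clockwise.
Potted plant: 2.2 × 9.81 = 21.58 N down at 1.2 m → arm 1.2 m, τ = 21.58 × 1.2 = 25.9 N·m clockwise.
Total clockwise load moment = 232.9 N·m.
The cable tension T acts at 1.48 m; only its component perpendicular to the rod, T sinθ, produces torque. sin 27.7° = 0.4648.
Balancing moments: T × 1.48 × 0.4648 = 232.9, giving T = 232.9 / 0.6879 = 339 N.

T ≈ 339 N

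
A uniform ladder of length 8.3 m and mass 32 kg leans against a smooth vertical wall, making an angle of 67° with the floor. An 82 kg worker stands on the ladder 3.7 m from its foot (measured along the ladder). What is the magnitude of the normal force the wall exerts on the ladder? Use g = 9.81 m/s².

N_wall ≈ 219 N

Choose the foot of the ladder as the axis so the floor normal and friction both act there and drop out.
Ladder weight 32×9.81 = 313.9 N acts at 4.15 m along the ladder; its horizontal arm is 4.15·cos67° = 1.622 m → τ = 509.1 N·m clockwise.
Worker: 82×9.81 = 804.4 N at 3.7 m → arm 1.446 m → τ = 1163 N·m clockwise.
Wall normal N acts horizontally at the top; its moment arm is the height L sinθ = 8.3·sin67° = 7.64 m, counterclockwise.
Setting net torque to zero: N × 7.64 = 1672 → N = 219 N.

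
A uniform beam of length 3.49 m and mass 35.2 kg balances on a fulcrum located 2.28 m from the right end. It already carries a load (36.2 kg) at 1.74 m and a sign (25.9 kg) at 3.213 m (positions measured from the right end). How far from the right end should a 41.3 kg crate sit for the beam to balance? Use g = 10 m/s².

x ≈ 2.62 m from the right end

Choose the fulcrum (at 2.28 m from the right end) as the axis so the support reaction has zero arm there.
Beam weight: 35.2 × 10 = 352 N down at 1.745 m → arm 0.535 m, τ = 352 × 0.535 = 188.3 N·m clockwise.
Load: 36.2 × 10 = 362 N down at 1.74 m → arm 0.54 m, τ = 362 × 0.54 = 195.5 N·m clockwise.
Sign: 25.9 × 10 = 259 N down at 3.213 m → arm 0.933 m, τ = 259 × 0.933 = 241.6 N·m counterclockwise.
Net moment of existing loads = 142.2 N·m clockwise.
The crate weighs 41.3 × 10 = 413 N and must supply an equal counterclockwise moment, so its lever arm about the fulcrum is 142.2 / 413 = 0.344 m.
That puts it at 2.28 + 0.344 = 2.62 m from the right end.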